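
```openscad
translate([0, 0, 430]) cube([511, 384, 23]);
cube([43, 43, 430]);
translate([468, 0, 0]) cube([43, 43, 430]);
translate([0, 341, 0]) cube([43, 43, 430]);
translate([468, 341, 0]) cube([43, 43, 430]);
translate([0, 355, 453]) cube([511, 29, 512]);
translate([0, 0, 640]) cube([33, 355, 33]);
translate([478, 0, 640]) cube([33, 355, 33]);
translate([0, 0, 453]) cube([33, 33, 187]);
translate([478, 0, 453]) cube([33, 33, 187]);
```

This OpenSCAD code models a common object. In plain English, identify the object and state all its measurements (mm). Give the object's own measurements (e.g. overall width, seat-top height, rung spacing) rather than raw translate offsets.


A chair. The seat is a 511×384×23 mm slab with its top at z = 453 mm, on four 43×43 mm corner legs (flush with the seat edges, standing on z = 0). A flat backrest 29 mm thick, 512 mm tall, spans the full seat width and rises from the seat top along its +y edge, rear face flush with the rear of the seat. Two armrests of 33×33 mm section run along each side from the seat's front edge to the front of the backrest, top faces 220 mm above the seat top and outer faces flush with the seat's x-edges; a 33×33 mm post under the front of each armrest stands on the seat at the front corner.


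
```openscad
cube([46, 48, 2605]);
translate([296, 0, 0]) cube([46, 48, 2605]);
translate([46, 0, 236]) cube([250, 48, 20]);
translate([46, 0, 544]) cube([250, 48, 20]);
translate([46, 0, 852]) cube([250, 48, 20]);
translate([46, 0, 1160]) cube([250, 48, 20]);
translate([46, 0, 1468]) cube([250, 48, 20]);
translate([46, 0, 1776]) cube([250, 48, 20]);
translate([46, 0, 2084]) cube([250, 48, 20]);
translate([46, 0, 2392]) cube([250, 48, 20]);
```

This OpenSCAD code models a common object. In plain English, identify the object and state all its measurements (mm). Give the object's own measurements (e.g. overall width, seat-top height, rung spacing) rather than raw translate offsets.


A straight ladder. Two 46×48 mm vertical rails, 2605 mm tall, stand 342 mm apart (outside-to-outside) with their front faces coplanar on the −y side. 8 rungs, each 48 mm deep and 20 mm tall, span between the inner faces of the rails, front faces flush with the rails. The lowest rung's underside is at z = 236 mm and rungs are spaced 308 mm apart (underside to underside).


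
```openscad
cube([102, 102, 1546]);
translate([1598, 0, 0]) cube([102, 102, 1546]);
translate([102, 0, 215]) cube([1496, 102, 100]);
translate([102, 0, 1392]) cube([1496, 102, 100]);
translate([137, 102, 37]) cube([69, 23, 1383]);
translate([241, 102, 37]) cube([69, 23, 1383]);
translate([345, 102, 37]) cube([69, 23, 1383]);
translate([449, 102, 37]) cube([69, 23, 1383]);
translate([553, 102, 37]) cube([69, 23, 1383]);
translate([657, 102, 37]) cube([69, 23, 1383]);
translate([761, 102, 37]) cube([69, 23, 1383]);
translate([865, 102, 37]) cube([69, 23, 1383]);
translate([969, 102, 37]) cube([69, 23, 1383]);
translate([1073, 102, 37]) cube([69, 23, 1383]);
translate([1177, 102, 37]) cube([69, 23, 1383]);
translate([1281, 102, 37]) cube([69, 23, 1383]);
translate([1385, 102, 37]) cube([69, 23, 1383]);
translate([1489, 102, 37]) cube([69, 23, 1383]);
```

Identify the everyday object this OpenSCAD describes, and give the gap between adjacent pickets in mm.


A fence section. The picket gap is 35 mm.

Two posts, two rails, 14 pickets — a fence section. Span 1496 mm holds 14 pickets of 69 mm with 15 equal gaps: ⌊(1496 − 14·69) / 15⌋ = 35 mm.


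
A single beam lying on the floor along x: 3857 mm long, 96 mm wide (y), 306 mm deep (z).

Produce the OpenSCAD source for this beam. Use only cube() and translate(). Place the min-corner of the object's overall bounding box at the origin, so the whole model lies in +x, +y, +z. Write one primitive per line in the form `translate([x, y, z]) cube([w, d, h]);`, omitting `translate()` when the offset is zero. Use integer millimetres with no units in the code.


cube([3857, 96, 306]);


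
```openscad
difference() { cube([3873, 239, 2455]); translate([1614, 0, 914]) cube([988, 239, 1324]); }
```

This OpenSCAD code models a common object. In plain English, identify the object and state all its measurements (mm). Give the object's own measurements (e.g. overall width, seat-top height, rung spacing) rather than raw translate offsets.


A wall 3873 mm long (x), 239 mm thick (y), 2455 mm tall, with a rectangular window opening cut through it. The opening is 988 mm wide and 1324 mm tall; its sill is at z = 914 mm and its near (−x) edge is 1614 mm from the wall's −x end. The opening passes through the full wall thickness.


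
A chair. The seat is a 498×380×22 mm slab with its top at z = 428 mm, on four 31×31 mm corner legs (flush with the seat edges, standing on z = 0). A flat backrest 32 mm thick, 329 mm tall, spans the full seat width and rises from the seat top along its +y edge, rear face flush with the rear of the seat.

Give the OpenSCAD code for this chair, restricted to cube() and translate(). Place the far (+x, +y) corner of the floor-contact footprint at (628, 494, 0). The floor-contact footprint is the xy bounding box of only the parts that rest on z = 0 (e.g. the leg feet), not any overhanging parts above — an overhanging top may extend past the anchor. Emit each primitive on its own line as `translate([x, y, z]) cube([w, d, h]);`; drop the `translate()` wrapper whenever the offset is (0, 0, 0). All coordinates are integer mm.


// leg_h = 428 - 22 = 406
translate([130, 114, 406]) cube([498, 380, 22]);
translate([130, 114, 0]) cube([31, 31, 406]);
translate([597, 114, 0]) cube([31, 31, 406]);
translate([130, 463, 0]) cube([31, 31, 406]);
translate([597, 463, 0]) cube([31, 31, 406]);
translate([130, 462, 428]) cube([498, 32, 329]);


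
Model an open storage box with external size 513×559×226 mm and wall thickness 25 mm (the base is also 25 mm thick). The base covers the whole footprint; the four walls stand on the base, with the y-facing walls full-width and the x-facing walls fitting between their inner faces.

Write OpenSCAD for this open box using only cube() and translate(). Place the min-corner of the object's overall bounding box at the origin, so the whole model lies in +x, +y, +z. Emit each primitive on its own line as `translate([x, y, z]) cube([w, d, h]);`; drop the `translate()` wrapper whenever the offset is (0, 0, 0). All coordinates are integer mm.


cube([513, 559, 25]);
translate([0, 0, 25]) cube([513, 25, 201]);
translate([0, 534, 25]) cube([513, 25, 201]);
translate([0, 25, 25]) cube([25, 509, 201]);
translate([488, 25, 25]) cube([25, 509, 201]);


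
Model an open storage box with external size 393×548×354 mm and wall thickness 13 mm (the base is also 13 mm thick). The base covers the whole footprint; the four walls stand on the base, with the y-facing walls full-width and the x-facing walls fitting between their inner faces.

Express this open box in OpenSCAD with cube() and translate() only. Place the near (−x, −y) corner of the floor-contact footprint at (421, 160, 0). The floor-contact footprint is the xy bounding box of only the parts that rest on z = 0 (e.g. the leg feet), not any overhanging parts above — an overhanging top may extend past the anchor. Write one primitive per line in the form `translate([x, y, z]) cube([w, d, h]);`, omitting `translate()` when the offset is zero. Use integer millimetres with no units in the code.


translate([421, 160, 0]) cube([393, 548, 13]);
translate([421, 160, 13]) cube([393, 13, 341]);
translate([421, 695, 13]) cube([393, 13, 341]);
translate([421, 173, 13]) cube([13, 522, 341]);
translate([801, 173, 13]) cube([13, 522, 341]);


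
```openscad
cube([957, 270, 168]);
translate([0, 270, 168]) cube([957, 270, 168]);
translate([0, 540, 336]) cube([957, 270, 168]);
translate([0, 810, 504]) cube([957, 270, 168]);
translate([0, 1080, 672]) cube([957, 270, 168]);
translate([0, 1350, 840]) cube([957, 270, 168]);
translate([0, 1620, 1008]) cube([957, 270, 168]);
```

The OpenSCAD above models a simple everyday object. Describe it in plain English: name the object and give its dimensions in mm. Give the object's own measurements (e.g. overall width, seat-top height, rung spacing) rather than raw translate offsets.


A straight staircase of 7 solid steps. Each step is 957 mm wide (x), 270 mm deep (y, the going) and 168 mm tall (the rise). The first step rests on the floor; each subsequent step sits one going further in +y and one rise higher in +z, directly behind and above the previous step with no overlap.


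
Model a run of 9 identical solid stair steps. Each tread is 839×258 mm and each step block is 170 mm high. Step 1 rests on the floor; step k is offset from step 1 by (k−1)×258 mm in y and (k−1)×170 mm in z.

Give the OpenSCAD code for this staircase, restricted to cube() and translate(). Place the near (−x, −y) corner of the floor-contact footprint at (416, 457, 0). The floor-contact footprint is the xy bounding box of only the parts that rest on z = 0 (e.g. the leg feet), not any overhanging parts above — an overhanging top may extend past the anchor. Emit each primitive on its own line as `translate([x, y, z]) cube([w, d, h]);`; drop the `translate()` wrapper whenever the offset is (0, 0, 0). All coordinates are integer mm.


translate([416, 457, 0]) cube([839, 258, 170]);
translate([416, 715, 170]) cube([839, 258, 170]);
translate([416, 973, 340]) cube([839, 258, 170]);
translate([416, 1231, 510]) cube([839, 258, 170]);
translate([416, 1489, 680]) cube([839, 258, 170]);
translate([416, 1747, 850]) cube([839, 258, 170]);
translate([416, 2005, 1020]) cube([839, 258, 170]);
translate([416, 2263, 1190]) cube([839, 258, 170]);
translate([416, 2521, 1360]) cube([839, 258, 170]);


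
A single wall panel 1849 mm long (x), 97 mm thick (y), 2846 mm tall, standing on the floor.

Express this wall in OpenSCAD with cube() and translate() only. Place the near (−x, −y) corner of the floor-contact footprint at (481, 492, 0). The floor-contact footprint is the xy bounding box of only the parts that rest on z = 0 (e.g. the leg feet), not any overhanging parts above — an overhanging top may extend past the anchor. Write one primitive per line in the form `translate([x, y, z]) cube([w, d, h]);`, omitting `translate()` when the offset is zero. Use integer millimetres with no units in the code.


translate([481, 492, 0]) cube([1849, 97, 2846]);


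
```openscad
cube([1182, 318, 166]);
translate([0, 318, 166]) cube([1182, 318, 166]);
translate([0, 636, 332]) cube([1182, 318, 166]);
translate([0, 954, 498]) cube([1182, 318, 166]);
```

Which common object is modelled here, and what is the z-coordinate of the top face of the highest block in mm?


A staircase. The total rise is 664 mm.

4 identical blocks, each offset up and back from the previous — a staircase. Each step is 166 mm tall and there are 4 of them, so the total rise is 4 × 166 = 664 mm.


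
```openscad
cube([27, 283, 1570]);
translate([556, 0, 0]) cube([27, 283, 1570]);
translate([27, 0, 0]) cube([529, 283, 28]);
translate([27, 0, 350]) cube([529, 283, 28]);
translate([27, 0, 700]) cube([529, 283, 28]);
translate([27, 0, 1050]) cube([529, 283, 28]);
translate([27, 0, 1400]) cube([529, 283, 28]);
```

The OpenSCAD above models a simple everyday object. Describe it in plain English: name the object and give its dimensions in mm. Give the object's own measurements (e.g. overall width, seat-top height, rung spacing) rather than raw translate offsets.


An open bookshelf. Two side panels, each 27 mm thick, 283 mm deep and 1570 mm tall, stand 583 mm apart (outside-to-outside). Between them sit 5 shelves, each 28 mm thick and 283 mm deep, spanning the full gap between the sides. The bottom shelf rests on the floor (its underside at z = 0) and the clear gap between one shelf's top and the next shelf's underside is 322 mm.


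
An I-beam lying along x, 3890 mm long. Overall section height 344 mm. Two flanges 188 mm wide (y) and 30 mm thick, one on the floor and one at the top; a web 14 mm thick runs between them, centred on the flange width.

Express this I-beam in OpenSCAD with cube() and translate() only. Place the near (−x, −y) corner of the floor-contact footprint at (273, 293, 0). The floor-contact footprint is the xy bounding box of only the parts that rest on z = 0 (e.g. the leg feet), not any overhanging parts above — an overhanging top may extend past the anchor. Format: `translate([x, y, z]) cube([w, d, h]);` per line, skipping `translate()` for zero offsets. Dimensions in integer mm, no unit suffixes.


translate([273, 293, 0]) cube([3890, 188, 30]);
translate([273, 380, 30]) cube([3890, 14, 284]);
translate([273, 293, 314]) cube([3890, 188, 30]);


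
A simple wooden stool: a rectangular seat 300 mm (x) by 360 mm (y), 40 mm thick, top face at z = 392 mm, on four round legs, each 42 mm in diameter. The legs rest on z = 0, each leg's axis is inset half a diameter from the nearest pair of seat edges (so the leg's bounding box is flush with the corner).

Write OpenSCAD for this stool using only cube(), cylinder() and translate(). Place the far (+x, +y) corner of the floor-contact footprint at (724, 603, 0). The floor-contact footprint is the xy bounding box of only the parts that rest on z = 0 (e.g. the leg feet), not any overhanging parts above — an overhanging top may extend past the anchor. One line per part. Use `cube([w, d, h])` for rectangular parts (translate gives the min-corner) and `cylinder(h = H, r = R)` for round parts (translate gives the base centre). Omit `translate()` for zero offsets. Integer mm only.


translate([424, 243, 352]) cube([300, 360, 40]);
translate([445, 264, 0]) cylinder(h = 352, r = 21);
translate([703, 264, 0]) cylinder(h = 352, r = 21);
translate([445, 582, 0]) cylinder(h = 352, r = 21);
translate([703, 582, 0]) cylinder(h = 352, r = 21);


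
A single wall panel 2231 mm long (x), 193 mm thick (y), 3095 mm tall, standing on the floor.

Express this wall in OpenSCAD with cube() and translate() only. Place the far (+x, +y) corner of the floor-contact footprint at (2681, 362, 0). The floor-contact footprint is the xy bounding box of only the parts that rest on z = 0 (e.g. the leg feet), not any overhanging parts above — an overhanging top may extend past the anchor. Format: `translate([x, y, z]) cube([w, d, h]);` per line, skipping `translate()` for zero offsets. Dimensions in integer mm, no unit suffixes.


translate([450, 169, 0]) cube([2231, 193, 3095]);


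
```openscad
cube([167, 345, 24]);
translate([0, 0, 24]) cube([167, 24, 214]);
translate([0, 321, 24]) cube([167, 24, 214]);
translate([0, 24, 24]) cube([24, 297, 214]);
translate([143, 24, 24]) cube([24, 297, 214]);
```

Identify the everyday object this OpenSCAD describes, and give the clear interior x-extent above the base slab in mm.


An open box. The internal width is 119 mm.

A 167×345 base slab with four walls standing on it — an open box. The base is 167 mm wide and the walls are 24 mm thick, so the internal width is 167 − 2 × 24 = 119 mm.


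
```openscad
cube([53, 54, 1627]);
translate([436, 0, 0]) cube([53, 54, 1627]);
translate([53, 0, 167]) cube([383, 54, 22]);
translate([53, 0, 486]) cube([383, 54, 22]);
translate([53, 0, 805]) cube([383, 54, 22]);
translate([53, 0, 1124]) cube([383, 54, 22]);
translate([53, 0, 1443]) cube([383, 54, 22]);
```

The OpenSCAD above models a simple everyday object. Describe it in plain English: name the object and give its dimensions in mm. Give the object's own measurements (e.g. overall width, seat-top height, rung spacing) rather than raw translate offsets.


A straight ladder. Two 53×54 mm vertical rails, 1627 mm tall, stand 489 mm apart (outside-to-outside) with their front faces coplanar on the −y side. 5 rungs, each 54 mm deep and 22 mm tall, span between the inner faces of the rails, front faces flush with the rails. The lowest rung's underside is at z = 167 mm and rungs are spaced 319 mm apart (underside to underside).


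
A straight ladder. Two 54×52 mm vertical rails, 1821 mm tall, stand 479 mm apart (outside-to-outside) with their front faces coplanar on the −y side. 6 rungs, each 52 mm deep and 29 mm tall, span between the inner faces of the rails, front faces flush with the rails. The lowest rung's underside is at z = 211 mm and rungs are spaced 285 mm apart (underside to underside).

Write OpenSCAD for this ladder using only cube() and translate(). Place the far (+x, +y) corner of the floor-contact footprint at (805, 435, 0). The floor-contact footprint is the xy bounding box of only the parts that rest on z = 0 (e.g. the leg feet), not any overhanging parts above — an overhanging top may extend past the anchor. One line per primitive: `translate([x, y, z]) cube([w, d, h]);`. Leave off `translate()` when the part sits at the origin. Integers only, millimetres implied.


translate([326, 383, 0]) cube([54, 52, 1821]);
translate([751, 383, 0]) cube([54, 52, 1821]);
translate([380, 383, 211]) cube([371, 52, 29]);
translate([380, 383, 496]) cube([371, 52, 29]);
translate([380, 383, 781]) cube([371, 52, 29]);
translate([380, 383, 1066]) cube([371, 52, 29]);
translate([380, 383, 1351]) cube([371, 52, 29]);
translate([380, 383, 1636]) cube([371, 52, 29]);


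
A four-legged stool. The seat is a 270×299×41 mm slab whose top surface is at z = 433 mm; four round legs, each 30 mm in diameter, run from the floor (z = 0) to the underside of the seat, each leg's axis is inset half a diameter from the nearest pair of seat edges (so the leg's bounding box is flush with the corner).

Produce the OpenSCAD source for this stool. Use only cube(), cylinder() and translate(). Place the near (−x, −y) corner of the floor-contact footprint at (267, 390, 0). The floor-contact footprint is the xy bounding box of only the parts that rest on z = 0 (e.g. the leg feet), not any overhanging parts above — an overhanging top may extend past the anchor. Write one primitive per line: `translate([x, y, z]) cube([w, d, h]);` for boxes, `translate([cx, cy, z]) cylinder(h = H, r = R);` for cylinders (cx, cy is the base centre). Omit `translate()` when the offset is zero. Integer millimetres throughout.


// leg_h = 433 - 41 = 392
translate([267, 390, 392]) cube([270, 299, 41]);
translate([282, 405, 0]) cylinder(h = 392, r = 15);
translate([522, 405, 0]) cylinder(h = 392, r = 15);
translate([282, 674, 0]) cylinder(h = 392, r = 15);
translate([522, 674, 0]) cylinder(h = 392, r = 15);


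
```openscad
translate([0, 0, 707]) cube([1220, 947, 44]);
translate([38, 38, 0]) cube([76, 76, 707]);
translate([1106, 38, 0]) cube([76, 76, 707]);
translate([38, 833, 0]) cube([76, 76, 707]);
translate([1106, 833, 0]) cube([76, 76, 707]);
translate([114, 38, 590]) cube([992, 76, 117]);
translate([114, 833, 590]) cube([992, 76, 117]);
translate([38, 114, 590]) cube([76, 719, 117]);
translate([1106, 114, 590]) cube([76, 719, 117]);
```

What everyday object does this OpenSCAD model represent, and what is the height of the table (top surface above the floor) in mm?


A table. The table height is 751 mm.

A 1220×947×44 slab sits at z = 707 on four 76 mm square posts — a table. The top surface is at 707 + 44 = 751 mm.


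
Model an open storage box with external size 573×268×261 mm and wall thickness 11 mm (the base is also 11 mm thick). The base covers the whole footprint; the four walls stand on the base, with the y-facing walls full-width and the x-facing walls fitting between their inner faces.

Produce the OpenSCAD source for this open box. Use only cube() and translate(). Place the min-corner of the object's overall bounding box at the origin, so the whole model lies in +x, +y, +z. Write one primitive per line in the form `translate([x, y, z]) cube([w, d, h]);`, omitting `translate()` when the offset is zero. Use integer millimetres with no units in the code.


cube([573, 268, 11]);
translate([0, 0, 11]) cube([573, 11, 250]);
translate([0, 257, 11]) cube([573, 11, 250]);
translate([0, 11, 11]) cube([11, 246, 250]);
translate([562, 11, 11]) cube([11, 246, 250]);


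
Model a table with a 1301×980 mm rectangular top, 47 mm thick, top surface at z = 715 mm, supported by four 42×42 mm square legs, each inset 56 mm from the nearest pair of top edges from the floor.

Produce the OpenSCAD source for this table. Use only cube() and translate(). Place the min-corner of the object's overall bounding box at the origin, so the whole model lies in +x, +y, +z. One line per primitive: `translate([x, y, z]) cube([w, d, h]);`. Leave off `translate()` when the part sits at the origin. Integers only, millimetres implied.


// leg_h = 715 - 47 = 668
translate([0, 0, 668]) cube([1301, 980, 47]);
translate([56, 56, 0]) cube([42, 42, 668]);
translate([1203, 56, 0]) cube([42, 42, 668]);
translate([56, 882, 0]) cube([42, 42, 668]);
translate([1203, 882, 0]) cube([42, 42, 668]);


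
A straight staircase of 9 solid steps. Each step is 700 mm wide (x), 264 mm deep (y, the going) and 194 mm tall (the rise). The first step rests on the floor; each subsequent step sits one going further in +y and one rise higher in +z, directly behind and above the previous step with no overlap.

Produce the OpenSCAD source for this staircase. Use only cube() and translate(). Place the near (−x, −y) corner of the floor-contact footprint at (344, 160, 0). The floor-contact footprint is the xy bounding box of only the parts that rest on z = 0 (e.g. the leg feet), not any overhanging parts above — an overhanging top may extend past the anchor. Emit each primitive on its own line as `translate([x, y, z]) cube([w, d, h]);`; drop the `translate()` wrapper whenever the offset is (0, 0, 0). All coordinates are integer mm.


translate([344, 160, 0]) cube([700, 264, 194]);
translate([344, 424, 194]) cube([700, 264, 194]);
translate([344, 688, 388]) cube([700, 264, 194]);
translate([344, 952, 582]) cube([700, 264, 194]);
translate([344, 1216, 776]) cube([700, 264, 194]);
translate([344, 1480, 970]) cube([700, 264, 194]);
translate([344, 1744, 1164]) cube([700, 264, 194]);
translate([344, 2008, 1358]) cube([700, 264, 194]);
translate([344, 2272, 1552]) cube([700, 264, 194]);


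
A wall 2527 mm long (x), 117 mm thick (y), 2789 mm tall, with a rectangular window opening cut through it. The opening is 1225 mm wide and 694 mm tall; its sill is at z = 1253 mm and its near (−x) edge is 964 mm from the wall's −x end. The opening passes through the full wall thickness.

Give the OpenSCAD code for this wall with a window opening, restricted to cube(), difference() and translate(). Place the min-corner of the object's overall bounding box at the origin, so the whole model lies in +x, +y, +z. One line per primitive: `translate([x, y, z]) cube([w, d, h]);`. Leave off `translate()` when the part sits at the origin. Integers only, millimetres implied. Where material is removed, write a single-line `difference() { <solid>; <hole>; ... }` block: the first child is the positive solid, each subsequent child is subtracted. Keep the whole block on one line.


difference() { cube([2527, 117, 2789]); translate([964, 0, 1253]) cube([1225, 117, 694]); }


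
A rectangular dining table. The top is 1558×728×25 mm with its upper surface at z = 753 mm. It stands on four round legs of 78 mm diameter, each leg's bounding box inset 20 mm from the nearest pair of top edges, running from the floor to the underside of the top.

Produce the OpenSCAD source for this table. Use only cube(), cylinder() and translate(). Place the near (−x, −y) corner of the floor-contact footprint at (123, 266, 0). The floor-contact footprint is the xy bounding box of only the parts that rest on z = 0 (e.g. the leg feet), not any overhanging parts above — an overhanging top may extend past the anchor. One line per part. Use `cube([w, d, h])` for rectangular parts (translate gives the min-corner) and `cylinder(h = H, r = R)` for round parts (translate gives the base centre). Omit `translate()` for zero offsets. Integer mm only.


translate([103, 246, 728]) cube([1558, 728, 25]);
translate([162, 305, 0]) cylinder(h = 728, r = 39);
translate([1602, 305, 0]) cylinder(h = 728, r = 39);
translate([162, 915, 0]) cylinder(h = 728, r = 39);
translate([1602, 915, 0]) cylinder(h = 728, r = 39);


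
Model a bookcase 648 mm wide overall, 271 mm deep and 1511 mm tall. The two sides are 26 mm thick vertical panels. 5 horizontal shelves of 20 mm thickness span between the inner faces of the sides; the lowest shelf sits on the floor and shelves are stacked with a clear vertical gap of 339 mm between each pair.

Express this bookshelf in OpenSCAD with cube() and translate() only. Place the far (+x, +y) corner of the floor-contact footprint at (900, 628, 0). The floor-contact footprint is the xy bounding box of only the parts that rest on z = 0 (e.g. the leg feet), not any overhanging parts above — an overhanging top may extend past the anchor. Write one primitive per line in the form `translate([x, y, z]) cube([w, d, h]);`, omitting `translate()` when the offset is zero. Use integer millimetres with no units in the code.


translate([252, 357, 0]) cube([26, 271, 1511]);
translate([874, 357, 0]) cube([26, 271, 1511]);
translate([278, 357, 0]) cube([596, 271, 20]);
translate([278, 357, 359]) cube([596, 271, 20]);
translate([278, 357, 718]) cube([596, 271, 20]);
translate([278, 357, 1077]) cube([596, 271, 20]);
translate([278, 357, 1436]) cube([596, 271, 20]);


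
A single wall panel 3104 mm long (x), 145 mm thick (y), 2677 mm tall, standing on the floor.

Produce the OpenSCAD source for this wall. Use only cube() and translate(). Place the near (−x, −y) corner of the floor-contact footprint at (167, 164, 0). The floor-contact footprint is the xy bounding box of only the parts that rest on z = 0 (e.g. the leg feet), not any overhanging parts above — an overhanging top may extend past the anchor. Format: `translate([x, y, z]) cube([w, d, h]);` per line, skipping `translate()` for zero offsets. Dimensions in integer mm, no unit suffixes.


translate([167, 164, 0]) cube([3104, 145, 2677]);


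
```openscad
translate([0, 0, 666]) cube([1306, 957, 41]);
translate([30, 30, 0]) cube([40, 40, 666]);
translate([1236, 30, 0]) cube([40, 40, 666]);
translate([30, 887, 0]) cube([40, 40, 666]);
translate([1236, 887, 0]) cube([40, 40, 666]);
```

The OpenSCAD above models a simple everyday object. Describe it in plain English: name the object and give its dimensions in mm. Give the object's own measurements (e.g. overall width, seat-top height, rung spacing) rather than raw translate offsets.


A table: top 1306 mm (x) × 957 mm (y), 41 mm thick, upper face at z = 707 mm, on four 40×40 mm square legs, each inset 30 mm from the nearest pair of top edges from z = 0 to the bottom of the top.


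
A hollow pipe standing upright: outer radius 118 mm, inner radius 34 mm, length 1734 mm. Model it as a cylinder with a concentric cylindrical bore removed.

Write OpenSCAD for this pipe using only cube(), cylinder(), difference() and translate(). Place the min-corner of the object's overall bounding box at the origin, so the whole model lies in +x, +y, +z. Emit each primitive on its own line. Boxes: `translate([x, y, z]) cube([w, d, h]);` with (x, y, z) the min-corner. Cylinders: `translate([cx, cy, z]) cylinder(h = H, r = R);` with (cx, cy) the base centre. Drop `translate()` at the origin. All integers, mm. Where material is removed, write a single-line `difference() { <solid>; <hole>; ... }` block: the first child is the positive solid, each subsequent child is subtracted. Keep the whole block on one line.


difference() { translate([118, 118, 0]) cylinder(h = 1734, r = 118); translate([118, 118, 0]) cylinder(h = 1734, r = 34); }


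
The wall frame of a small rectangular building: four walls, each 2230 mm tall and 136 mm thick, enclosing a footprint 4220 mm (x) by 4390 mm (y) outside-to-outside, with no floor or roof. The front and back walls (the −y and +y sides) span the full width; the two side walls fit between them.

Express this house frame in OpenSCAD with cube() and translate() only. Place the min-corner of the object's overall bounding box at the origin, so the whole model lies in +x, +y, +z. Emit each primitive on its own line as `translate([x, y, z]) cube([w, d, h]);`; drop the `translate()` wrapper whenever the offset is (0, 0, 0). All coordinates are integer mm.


cube([4220, 136, 2230]);
translate([0, 4254, 0]) cube([4220, 136, 2230]);
translate([0, 136, 0]) cube([136, 4118, 2230]);
translate([4084, 136, 0]) cube([136, 4118, 2230]);


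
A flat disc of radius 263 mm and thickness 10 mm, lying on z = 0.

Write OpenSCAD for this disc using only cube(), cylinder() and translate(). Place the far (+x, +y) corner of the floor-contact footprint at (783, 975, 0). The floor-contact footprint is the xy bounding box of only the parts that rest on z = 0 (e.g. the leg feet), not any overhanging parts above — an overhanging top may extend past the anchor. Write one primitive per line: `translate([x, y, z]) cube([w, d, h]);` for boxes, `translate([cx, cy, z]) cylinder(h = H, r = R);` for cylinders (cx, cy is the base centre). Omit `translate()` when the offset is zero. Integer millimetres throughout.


translate([520, 712, 0]) cylinder(h = 10, r = 263);


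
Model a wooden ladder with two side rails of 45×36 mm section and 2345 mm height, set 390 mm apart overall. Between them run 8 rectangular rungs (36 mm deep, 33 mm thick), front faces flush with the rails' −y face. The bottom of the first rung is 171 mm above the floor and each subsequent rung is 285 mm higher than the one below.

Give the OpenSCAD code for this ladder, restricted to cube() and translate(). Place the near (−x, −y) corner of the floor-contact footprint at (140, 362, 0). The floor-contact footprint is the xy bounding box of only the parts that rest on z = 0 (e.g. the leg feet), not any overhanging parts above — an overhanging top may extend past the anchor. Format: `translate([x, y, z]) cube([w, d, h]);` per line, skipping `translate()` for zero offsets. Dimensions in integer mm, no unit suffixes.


// rung span = 390 - 2*45 = 300
// rung[k] z = 171 + k*285
translate([140, 362, 0]) cube([45, 36, 2345]);
translate([485, 362, 0]) cube([45, 36, 2345]);
translate([185, 362, 171]) cube([300, 36, 33]);
translate([185, 362, 456]) cube([300, 36, 33]);
translate([185, 362, 741]) cube([300, 36, 33]);
translate([185, 362, 1026]) cube([300, 36, 33]);
translate([185, 362, 1311]) cube([300, 36, 33]);
translate([185, 362, 1596]) cube([300, 36, 33]);
translate([185, 362, 1881]) cube([300, 36, 33]);
translate([185, 362, 2166]) cube([300, 36, 33]);


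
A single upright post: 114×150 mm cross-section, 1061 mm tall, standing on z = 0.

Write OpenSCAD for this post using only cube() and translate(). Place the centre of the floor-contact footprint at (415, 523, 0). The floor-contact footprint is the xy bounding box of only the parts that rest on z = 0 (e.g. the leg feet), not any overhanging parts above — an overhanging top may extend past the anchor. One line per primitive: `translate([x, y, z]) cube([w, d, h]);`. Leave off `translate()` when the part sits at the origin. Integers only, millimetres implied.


translate([358, 448, 0]) cube([114, 150, 1061]);


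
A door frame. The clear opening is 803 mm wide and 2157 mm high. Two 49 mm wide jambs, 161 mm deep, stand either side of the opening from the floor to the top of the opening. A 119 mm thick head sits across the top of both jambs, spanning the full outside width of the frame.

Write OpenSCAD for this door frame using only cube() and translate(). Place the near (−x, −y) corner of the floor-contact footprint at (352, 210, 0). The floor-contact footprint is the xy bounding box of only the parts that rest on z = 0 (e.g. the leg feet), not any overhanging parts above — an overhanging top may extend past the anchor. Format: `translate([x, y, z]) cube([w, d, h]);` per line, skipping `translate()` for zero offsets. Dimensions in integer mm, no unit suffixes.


translate([352, 210, 0]) cube([49, 161, 2157]);
translate([1204, 210, 0]) cube([49, 161, 2157]);
translate([352, 210, 2157]) cube([901, 161, 119]);


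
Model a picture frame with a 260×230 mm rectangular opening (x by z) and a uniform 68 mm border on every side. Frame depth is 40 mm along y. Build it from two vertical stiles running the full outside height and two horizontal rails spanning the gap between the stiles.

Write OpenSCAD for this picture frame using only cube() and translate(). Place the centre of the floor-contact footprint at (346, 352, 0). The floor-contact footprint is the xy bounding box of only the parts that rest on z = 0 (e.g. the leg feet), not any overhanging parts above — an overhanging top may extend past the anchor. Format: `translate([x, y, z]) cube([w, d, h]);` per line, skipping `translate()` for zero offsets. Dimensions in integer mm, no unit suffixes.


translate([148, 332, 0]) cube([68, 40, 366]);
translate([476, 332, 0]) cube([68, 40, 366]);
translate([216, 332, 0]) cube([260, 40, 68]);
translate([216, 332, 298]) cube([260, 40, 68]);


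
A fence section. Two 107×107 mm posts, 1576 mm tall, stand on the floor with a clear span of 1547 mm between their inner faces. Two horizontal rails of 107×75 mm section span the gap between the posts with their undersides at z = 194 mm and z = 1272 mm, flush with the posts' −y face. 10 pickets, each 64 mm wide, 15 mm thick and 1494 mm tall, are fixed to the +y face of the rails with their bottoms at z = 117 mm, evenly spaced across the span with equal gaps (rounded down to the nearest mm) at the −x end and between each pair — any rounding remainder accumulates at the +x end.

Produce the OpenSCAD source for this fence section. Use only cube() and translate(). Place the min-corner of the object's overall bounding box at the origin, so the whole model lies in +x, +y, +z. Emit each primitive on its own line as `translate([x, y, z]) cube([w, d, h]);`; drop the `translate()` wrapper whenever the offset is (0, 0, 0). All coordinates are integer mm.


cube([107, 107, 1576]);
translate([1654, 0, 0]) cube([107, 107, 1576]);
translate([107, 0, 194]) cube([1547, 107, 75]);
translate([107, 0, 1272]) cube([1547, 107, 75]);
translate([189, 107, 117]) cube([64, 15, 1494]);
translate([335, 107, 117]) cube([64, 15, 1494]);
translate([481, 107, 117]) cube([64, 15, 1494]);
translate([627, 107, 117]) cube([64, 15, 1494]);
translate([773, 107, 117]) cube([64, 15, 1494]);
translate([919, 107, 117]) cube([64, 15, 1494]);
translate([1065, 107, 117]) cube([64, 15, 1494]);
translate([1211, 107, 117]) cube([64, 15, 1494]);
translate([1357, 107, 117]) cube([64, 15, 1494]);
translate([1503, 107, 117]) cube([64, 15, 1494]);


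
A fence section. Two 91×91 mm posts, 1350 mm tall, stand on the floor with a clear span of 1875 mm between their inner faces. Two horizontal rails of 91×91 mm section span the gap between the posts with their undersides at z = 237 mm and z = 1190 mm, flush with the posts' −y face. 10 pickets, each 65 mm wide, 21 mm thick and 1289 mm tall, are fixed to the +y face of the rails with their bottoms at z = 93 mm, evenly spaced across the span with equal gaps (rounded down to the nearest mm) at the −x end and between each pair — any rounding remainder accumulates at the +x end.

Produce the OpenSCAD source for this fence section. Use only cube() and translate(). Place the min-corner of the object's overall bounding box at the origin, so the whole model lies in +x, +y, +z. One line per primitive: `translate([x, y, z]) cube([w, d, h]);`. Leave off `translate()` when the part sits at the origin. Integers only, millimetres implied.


cube([91, 91, 1350]);
translate([1966, 0, 0]) cube([91, 91, 1350]);
translate([91, 0, 237]) cube([1875, 91, 91]);
translate([91, 0, 1190]) cube([1875, 91, 91]);
translate([202, 91, 93]) cube([65, 21, 1289]);
translate([378, 91, 93]) cube([65, 21, 1289]);
translate([554, 91, 93]) cube([65, 21, 1289]);
translate([730, 91, 93]) cube([65, 21, 1289]);
translate([906, 91, 93]) cube([65, 21, 1289]);
translate([1082, 91, 93]) cube([65, 21, 1289]);
translate([1258, 91, 93]) cube([65, 21, 1289]);
translate([1434, 91, 93]) cube([65, 21, 1289]);
translate([1610, 91, 93]) cube([65, 21, 1289]);
translate([1786, 91, 93]) cube([65, 21, 1289]);


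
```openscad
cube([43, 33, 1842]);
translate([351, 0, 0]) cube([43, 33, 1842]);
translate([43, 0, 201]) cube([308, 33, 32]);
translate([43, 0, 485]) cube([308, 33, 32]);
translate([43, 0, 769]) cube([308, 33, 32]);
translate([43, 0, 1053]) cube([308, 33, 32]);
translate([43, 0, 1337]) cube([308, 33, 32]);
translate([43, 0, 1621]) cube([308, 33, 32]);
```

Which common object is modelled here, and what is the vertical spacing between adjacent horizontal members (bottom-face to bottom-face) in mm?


A ladder. The rung spacing is 284 mm.

Two tall 43×33 posts with 6 short bars between them — a ladder. Adjacent rungs sit at z = 201 and z = 485, so the spacing is 485 − 201 = 284 mm.


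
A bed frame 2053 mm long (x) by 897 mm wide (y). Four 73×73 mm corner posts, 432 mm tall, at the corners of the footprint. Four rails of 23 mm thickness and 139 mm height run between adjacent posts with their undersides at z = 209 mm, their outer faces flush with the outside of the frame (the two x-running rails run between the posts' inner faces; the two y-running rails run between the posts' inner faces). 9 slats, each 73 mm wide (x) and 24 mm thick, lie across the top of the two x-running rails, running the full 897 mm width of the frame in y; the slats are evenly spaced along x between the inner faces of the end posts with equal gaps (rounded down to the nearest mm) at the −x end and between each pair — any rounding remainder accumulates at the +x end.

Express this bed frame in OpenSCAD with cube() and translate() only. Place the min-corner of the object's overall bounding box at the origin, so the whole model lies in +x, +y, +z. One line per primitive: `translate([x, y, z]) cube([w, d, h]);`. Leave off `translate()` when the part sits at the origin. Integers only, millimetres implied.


cube([73, 73, 432]);
translate([0, 824, 0]) cube([73, 73, 432]);
translate([1980, 0, 0]) cube([73, 73, 432]);
translate([1980, 824, 0]) cube([73, 73, 432]);
translate([73, 0, 209]) cube([1907, 23, 139]);
translate([73, 874, 209]) cube([1907, 23, 139]);
translate([0, 73, 209]) cube([23, 751, 139]);
translate([2030, 73, 209]) cube([23, 751, 139]);
translate([198, 0, 348]) cube([73, 897, 24]);
translate([396, 0, 348]) cube([73, 897, 24]);
translate([594, 0, 348]) cube([73, 897, 24]);
translate([792, 0, 348]) cube([73, 897, 24]);
translate([990, 0, 348]) cube([73, 897, 24]);
translate([1188, 0, 348]) cube([73, 897, 24]);
translate([1386, 0, 348]) cube([73, 897, 24]);
translate([1584, 0, 348]) cube([73, 897, 24]);
translate([1782, 0, 348]) cube([73, 897, 24]);


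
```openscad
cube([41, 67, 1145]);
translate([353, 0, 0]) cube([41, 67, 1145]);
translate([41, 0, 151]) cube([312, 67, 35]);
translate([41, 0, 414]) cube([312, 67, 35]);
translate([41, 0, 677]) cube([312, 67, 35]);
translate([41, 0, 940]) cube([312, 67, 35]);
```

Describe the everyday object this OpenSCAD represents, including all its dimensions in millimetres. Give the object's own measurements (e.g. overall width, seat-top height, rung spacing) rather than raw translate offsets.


A straight ladder. Two 41×67 mm vertical rails, 1145 mm tall, stand 394 mm apart (outside-to-outside) with their front faces coplanar on the −y side. 4 rungs, each 67 mm deep and 35 mm tall, span between the inner faces of the rails, front faces flush with the rails. The lowest rung's underside is at z = 151 mm and rungs are spaced 263 mm apart (underside to underside).


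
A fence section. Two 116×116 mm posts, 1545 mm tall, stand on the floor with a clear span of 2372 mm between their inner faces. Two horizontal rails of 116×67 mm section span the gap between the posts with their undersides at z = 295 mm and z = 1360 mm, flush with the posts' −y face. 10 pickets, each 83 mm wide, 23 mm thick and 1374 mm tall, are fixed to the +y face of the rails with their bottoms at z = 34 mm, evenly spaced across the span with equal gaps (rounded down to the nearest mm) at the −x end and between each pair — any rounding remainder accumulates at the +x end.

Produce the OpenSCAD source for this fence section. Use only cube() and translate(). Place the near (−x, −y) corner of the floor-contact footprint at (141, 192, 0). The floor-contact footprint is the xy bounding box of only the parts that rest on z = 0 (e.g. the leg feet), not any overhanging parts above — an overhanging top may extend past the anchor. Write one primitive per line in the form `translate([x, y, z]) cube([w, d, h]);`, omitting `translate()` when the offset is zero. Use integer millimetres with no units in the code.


translate([141, 192, 0]) cube([116, 116, 1545]);
translate([2629, 192, 0]) cube([116, 116, 1545]);
translate([257, 192, 295]) cube([2372, 116, 67]);
translate([257, 192, 1360]) cube([2372, 116, 67]);
translate([397, 308, 34]) cube([83, 23, 1374]);
translate([620, 308, 34]) cube([83, 23, 1374]);
translate([843, 308, 34]) cube([83, 23, 1374]);
translate([1066, 308, 34]) cube([83, 23, 1374]);
translate([1289, 308, 34]) cube([83, 23, 1374]);
translate([1512, 308, 34]) cube([83, 23, 1374]);
translate([1735, 308, 34]) cube([83, 23, 1374]);
translate([1958, 308, 34]) cube([83, 23, 1374]);
translate([2181, 308, 34]) cube([83, 23, 1374]);
translate([2404, 308, 34]) cube([83, 23, 1374]);
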